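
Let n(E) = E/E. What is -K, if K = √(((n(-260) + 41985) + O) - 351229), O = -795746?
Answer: -I*√1104989 ≈ -1051.2*I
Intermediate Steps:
n(E) = 1
K = I*√1104989 (K = √(((1 + 41985) - 795746) - 351229) = √((41986 - 795746) - 351229) = √(-753760 - 351229) = √(-1104989) = I*√1104989 ≈ 1051.2*I)
-K = -I*√1104989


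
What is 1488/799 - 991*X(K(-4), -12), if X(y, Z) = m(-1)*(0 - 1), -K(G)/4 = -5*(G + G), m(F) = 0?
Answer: 1488/799 ≈ 1.8623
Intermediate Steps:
K(G) = 40*G (K(G) = -(-20)*(G + G) = -(-20)*2*G = -(-40)*G = 40*G)
X(y, Z) = 0 (X(y, Z) = 0*(0 - 1) = 0*(-1) = 0)
1488/799 - 991*X(K(-4), -12) = 1488/799 - 991*0 = 1488*(1/799) + 0 = 1488/799 + 0 = 1488/799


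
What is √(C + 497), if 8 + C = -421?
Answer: 2*√17 ≈ 8.2462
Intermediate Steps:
C = -429 (C = -8 - 421 = -429)
√(C + 497) = √(-429 + 497) = √68 = 2*√17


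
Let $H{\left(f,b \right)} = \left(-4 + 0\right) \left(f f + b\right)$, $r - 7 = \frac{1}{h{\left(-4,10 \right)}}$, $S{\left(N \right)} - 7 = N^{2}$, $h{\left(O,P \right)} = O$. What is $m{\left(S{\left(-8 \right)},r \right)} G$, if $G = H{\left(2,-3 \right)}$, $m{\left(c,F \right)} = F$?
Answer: $-27$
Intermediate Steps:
$S{\left(N \right)} = 7 + N^{2}$
$r = \frac{27}{4}$ ($r = 7 + \frac{1}{-4} = 7 - \frac{1}{4} = \frac{27}{4} \approx 6.75$)
$H{\left(f,b \right)} = - 4 b - 4 f^{2}$ ($H{\left(f,b \right)} = - 4 \left(f^{2} + b\right) = - 4 \left(b + f^{2}\right) = - 4 b - 4 f^{2}$)
$G = -4$ ($G = \left(-4\right) \left(-3\right) - 4 \cdot 2^{2} = 12 - 16 = -4$)
$m{\left(S{\left(-8 \right)},r \right)} G = \frac{27}{4} \left(-4\right) = -27$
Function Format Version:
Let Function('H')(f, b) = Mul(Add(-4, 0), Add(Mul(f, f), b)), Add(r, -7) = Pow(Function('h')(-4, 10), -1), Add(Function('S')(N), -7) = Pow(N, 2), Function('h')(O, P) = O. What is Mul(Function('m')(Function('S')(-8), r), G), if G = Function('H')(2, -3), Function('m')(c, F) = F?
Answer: -27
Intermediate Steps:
Function('S')(N) = Add(7, Pow(N, 2))
r = Rational(27, 4) (r = Add(7, Pow(-4, -1)) = Add(7, Rational(-1, 4)) = Rational(27, 4) ≈ 6.7500)
Function('H')(f, b) = Add(Mul(-4, b), Mul(-4, Pow(f, 2))) (Function('H')(f, b) = Mul(-4, Add(Pow(f, 2), b)) = Mul(-4, Add(b, Pow(f, 2))) = Add(Mul(-4, b), Mul(-4, Pow(f, 2))))
G = -4 (G = Add(Mul(-4, -3), Mul(-4, Pow(2, 2))) = Add(12, Mul(-4, 4)) = Add(12, -16) = -4)
Mul(Function('m')(Function('S')(-8), r), G) = Mul(Rational(27, 4), -4) = -27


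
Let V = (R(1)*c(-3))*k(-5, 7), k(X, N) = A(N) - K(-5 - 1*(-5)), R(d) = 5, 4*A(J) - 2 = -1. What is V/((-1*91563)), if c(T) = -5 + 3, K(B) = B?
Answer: 5/183126 ≈ 2.7304e-5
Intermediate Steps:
A(J) = ¼ (A(J) = ½ + (¼)*(-1) = ½ - ¼ = ¼)
c(T) = -2
k(X, N) = ¼ (k(X, N) = ¼ - (-5 - 1*(-5)) = ¼ - (-5 + 5) = ¼ - 1*0 = ¼ + 0 = ¼)
V = -5/2 (V = (5*(-2))*(¼) = -10*¼ = -5/2 ≈ -2.5000)
V/((-1*91563)) = -5/(2*((-1*91563))) = -5/2/(-91563) = -5/2*(-1/91563) = 5/183126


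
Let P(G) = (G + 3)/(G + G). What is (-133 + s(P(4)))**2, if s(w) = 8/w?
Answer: 751689/49 ≈ 15341.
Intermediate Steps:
P(G) = (3 + G)/(2*G) (P(G) = (3 + G)/((2*G)) = (3 + G)*(1/(2*G)) = (3 + G)/(2*G))
(-133 + s(P(4)))**2 = (-133 + 8/(((1/2)*(3 + 4)/4)))**2 = (-133 + 8/(((1/2)*(1/4)*7)))**2 = (-133 + 8/(7/8))**2 = (-133 + 8*(8/7))**2 = (-133 + 64/7)**2 = (-867/7)**2 = 751689/49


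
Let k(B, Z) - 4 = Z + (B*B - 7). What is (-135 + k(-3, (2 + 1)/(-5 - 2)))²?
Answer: 820836/49 ≈ 16752.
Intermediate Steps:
k(B, Z) = -3 + Z + B² (k(B, Z) = 4 + (Z + (B*B - 7)) = 4 + (Z + (B² - 7)) = 4 + (Z + (-7 + B²)) = 4 + (-7 + Z + B²) = -3 + Z + B²)
(-135 + k(-3, (2 + 1)/(-5 - 2)))² = (-135 + (-3 + (2 + 1)/(-5 - 2) + (-3)²))² = (-135 + (-3 + 3/(-7) + 9))² = (-135 + (-3 + 3*(-⅐) + 9))² = (-135 + (-3 - 3/7 + 9))² = (-135 + 39/7)² = (-906/7)² = 820836/49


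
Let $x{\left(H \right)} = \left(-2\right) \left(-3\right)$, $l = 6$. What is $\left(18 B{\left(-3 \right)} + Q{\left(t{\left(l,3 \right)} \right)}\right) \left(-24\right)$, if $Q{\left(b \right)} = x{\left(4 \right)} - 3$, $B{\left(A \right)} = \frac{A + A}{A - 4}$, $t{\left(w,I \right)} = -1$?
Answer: $- \frac{3096}{7} \approx -442.29$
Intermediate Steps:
$x{\left(H \right)} = 6$
$B{\left(A \right)} = \frac{2 A}{-4 + A}$
$Q{\left(b \right)} = 3$ ($Q{\left(b \right)} = 6 - 3 = 3$)
$\left(18 B{\left(-3 \right)} + Q{\left(t{\left(l,3 \right)} \right)}\right) \left(-24\right) = \left(18 \cdot 2 \left(-3\right) \frac{1}{-4 - 3} + 3\right) \left(-24\right) = \left(18 \cdot 2 \left(-3\right) \frac{1}{-7} + 3\right) \left(-24\right) = \left(18 \cdot 2 \left(-3\right) \left(- \frac{1}{7}\right) + 3\right) \left(-24\right) = \left(18 \cdot \frac{6}{7} + 3\right) \left(-24\right) = \left(\frac{108}{7} + 3\right) \left(-24\right) = \frac{129}{7} \left(-24\right) = - \frac{3096}{7}$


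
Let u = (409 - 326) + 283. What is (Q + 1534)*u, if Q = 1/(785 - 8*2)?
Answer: 431750802/769 ≈ 5.6144e+5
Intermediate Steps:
u = 366 (u = 83 + 283 = 366)
Q = 1/769 (Q = 1/(785 - 16) = 1/769 ≈ 0.0013004)
(Q + 1534)*u = (1/769 + 1534)*366 = (1179647/769)*366 = 431750802/769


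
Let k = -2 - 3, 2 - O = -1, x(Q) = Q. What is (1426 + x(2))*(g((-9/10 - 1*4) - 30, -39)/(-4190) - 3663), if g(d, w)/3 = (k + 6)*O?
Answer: -10958457006/2095 ≈ -5.2308e+6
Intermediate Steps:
O = 3 (O = 2 - 1*(-1) = 2 + 1 = 3)
k = -5
g(d, w) = 9 (g(d, w) = 3*((-5 + 6)*3) = 3*(1*3) = 3*3 = 9)
(1426 + x(2))*(g((-9/10 - 1*4) - 30, -39)/(-4190) - 3663) = (1426 + 2)*(9/(-4190) - 3663) = 1428*(9*(-1/4190) - 3663) = 1428*(-9/4190 - 3663) = 1428*(-15347979/4190) = -10958457006/2095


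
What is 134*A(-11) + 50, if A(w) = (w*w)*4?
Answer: 64906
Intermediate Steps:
A(w) = 4*w**2 (A(w) = w**2*4 = 4*w**2)
134*A(-11) + 50 = 134*(4*(-11)**2) + 50 = 134*(4*121) + 50 = 134*484 + 50 = 64856 + 50 = 64906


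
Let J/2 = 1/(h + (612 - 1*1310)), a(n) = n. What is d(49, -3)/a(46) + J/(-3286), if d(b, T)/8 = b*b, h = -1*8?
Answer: 11140236655/26679034 ≈ 417.57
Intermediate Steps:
h = -8
J = -1/353 (J = 2/(-8 + (612 - 1*1310)) = 2/(-8 + (612 - 1310)) = 2/(-8 - 698) = 2/(-706) = 2*(-1/706) = -1/353 ≈ -0.0028329)
d(b, T) = 8*b² (d(b, T) = 8*(b*b) = 8*b²)
d(49, -3)/a(46) + J/(-3286) = (8*49²)/46 - 1/353/(-3286) = (8*2401)*(1/46) - 1/353*(-1/3286) = 19208*(1/46) + 1/1159958 = 9604/23 + 1/1159958 = 11140236655/26679034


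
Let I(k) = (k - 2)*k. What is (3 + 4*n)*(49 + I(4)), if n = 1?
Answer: 399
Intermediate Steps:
I(k) = k*(-2 + k) (I(k) = (-2 + k)*k = k*(-2 + k))
(3 + 4*n)*(49 + I(4)) = (3 + 4*1)*(49 + 4*(-2 + 4)) = (3 + 4)*(49 + 4*2) = 7*(49 + 8) = 7*57 = 399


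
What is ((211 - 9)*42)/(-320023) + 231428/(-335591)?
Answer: -76909436888/107396838593 ≈ -0.71612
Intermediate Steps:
((211 - 9)*42)/(-320023) + 231428/(-335591) = (202*42)*(-1/320023) + 231428*(-1/335591) = 8484*(-1/320023) - 231428/335591 = -8484/320023 - 231428/335591 = -76909436888/107396838593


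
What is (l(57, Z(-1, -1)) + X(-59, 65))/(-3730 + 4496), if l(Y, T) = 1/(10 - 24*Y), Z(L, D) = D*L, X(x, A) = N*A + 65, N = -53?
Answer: -4590041/1040228 ≈ -4.4125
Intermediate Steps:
X(x, A) = 65 - 53*A (X(x, A) = -53*A + 65 = 65 - 53*A)
(l(57, Z(-1, -1)) + X(-59, 65))/(-3730 + 4496) = (-1/(-10 + 24*57) + (65 - 53*65))/(-3730 + 4496) = (-1/(-10 + 1368) + (65 - 3445))/766 = (-1/1358 - 3380)*(1/766) = -4590041/1358*1/766 = -4590041/1040228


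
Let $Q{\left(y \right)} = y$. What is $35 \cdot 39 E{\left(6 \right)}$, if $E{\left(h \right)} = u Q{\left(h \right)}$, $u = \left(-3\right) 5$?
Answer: $-122850$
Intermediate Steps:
$u = -15$
$E{\left(h \right)} = - 15 h$
$35 \cdot 39 E{\left(6 \right)} = 35 \cdot 39 \left(\left(-15\right) 6\right) = 1365 \left(-90\right) = -122850$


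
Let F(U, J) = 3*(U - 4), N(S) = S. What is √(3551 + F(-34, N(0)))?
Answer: √3437 ≈ 58.626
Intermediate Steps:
F(U, J) = -12 + 3*U (F(U, J) = 3*(-4 + U) = -12 + 3*U)
√(3551 + F(-34, N(0))) = √(3551 + (-12 + 3*(-34))) = √(3551 + (-12 - 102)) = √(3551 - 114) = √3437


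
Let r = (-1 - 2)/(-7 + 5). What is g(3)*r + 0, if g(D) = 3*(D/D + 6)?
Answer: 63/2 ≈ 31.500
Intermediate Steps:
g(D) = 21 (g(D) = 3*(1 + 6) = 3*7 = 21)
r = 3/2 (r = -3/(-2) = -3*(-½) = 3/2 ≈ 1.5000)
g(3)*r + 0 = 21*(3/2) + 0 = 63/2 + 0 = 63/2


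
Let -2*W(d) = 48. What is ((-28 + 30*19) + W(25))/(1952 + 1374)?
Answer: 259/1663 ≈ 0.15574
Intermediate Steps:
W(d) = -24 (W(d) = -1/2*48 = -24)
((-28 + 30*19) + W(25))/(1952 + 1374) = ((-28 + 30*19) - 24)/(1952 + 1374) = ((-28 + 570) - 24)/3326 = (542 - 24)*(1/3326) = 518*(1/3326) = 259/1663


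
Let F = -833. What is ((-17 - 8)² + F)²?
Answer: 43264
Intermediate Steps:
((-17 - 8)² + F)² = ((-17 - 8)² - 833)² = ((-25)² - 833)² = (625 - 833)² = (-208)² = 43264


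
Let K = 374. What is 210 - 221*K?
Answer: -82444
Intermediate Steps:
210 - 221*K = 210 - 221*374 = 210 - 82654 = -82444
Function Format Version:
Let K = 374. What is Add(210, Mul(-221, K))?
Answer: -82444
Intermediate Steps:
Add(210, Mul(-221, K)) = Add(210, Mul(-221, 374)) = Add(210, -82654) = -82444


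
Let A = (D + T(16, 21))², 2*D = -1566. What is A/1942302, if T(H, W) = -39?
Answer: 112614/323717 ≈ 0.34788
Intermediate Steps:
D = -783 (D = (½)*(-1566) = -783)
A = 675684 (A = (-783 - 39)² = (-822)² = 675684)
A/1942302 = 675684/1942302 = 675684*(1/1942302) = 112614/323717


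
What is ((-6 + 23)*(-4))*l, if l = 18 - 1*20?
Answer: 136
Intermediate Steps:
l = -2 (l = 18 - 20 = -2)
((-6 + 23)*(-4))*l = ((-6 + 23)*(-4))*(-2) = (17*(-4))*(-2) = -68*(-2) = 136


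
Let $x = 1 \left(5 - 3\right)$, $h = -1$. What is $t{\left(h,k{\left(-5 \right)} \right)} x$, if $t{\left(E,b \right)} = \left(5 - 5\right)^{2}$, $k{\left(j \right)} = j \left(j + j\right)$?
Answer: $0$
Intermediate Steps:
$k{\left(j \right)} = 2 j^{2}$ ($k{\left(j \right)} = j 2 j = 2 j^{2}$)
$t{\left(E,b \right)} = 0$ ($t{\left(E,b \right)} = 0^{2} = 0$)
$x = 2$ ($x = 1 \cdot 2 = 2$)
$t{\left(h,k{\left(-5 \right)} \right)} x = 0 \cdot 2 = 0$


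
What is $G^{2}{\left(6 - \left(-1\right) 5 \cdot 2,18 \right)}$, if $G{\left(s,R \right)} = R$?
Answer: $324$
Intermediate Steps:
$G^{2}{\left(6 - \left(-1\right) 5 \cdot 2,18 \right)} = 18^{2} = 324$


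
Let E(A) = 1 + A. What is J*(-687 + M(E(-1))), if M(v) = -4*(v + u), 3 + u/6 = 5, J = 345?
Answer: -253575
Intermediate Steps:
u = 12 (u = -18 + 6*5 = -18 + 30 = 12)
M(v) = -48 - 4*v (M(v) = -4*(v + 12) = -4*(12 + v) = -48 - 4*v)
J*(-687 + M(E(-1))) = 345*(-687 + (-48 - 4*(1 - 1))) = 345*(-687 + (-48 - 4*0)) = 345*(-687 + (-48 + 0)) = 345*(-687 - 48) = 345*(-735) = -253575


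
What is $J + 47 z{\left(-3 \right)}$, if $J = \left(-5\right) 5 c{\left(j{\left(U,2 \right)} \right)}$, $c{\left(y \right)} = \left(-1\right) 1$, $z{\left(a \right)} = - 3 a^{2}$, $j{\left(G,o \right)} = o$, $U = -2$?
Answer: $-1244$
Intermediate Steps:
$c{\left(y \right)} = -1$
$J = 25$ ($J = \left(-5\right) 5 \left(-1\right) = \left(-25\right) \left(-1\right) = 25$)
$J + 47 z{\left(-3 \right)} = 25 + 47 \left(- 3 \left(-3\right)^{2}\right) = 25 + 47 \left(\left(-3\right) 9\right) = 25 + 47 \left(-27\right) = 25 - 1269 = -1244$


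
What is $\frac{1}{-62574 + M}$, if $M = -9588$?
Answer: $- \frac{1}{72162} \approx -1.3858 \cdot 10^{-5}$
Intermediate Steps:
$\frac{1}{-62574 + M} = \frac{1}{-62574 - 9588} = \frac{1}{-72162} = - \frac{1}{72162}$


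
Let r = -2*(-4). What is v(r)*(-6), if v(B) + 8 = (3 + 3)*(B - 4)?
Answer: -96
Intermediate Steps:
r = 8
v(B) = -32 + 6*B (v(B) = -8 + (3 + 3)*(B - 4) = -8 + 6*(-4 + B) = -8 + (-24 + 6*B) = -32 + 6*B)
v(r)*(-6) = (-32 + 6*8)*(-6) = (-32 + 48)*(-6) = 16*(-6) = -96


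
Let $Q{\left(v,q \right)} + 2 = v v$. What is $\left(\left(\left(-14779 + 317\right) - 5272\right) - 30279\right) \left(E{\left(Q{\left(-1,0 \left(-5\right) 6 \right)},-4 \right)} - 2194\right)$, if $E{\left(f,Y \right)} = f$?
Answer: $109778535$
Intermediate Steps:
$Q{\left(v,q \right)} = -2 + v^{2}$ ($Q{\left(v,q \right)} = -2 + v v = -2 + v^{2}$)
$\left(\left(\left(-14779 + 317\right) - 5272\right) - 30279\right) \left(E{\left(Q{\left(-1,0 \left(-5\right) 6 \right)},-4 \right)} - 2194\right) = \left(\left(\left(-14779 + 317\right) - 5272\right) - 30279\right) \left(\left(-2 + \left(-1\right)^{2}\right) - 2194\right) = \left(\left(-14462 - 5272\right) - 30279\right) \left(\left(-2 + 1\right) - 2194\right) = \left(-19734 - 30279\right) \left(-1 - 2194\right) = \left(-50013\right) \left(-2195\right) = 109778535$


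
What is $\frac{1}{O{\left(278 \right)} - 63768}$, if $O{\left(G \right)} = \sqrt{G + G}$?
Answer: $- \frac{15942}{1016589317} - \frac{\sqrt{139}}{2033178634} \approx -1.5688 \cdot 10^{-5}$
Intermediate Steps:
$O{\left(G \right)} = \sqrt{2} \sqrt{G}$ ($O{\left(G \right)} = \sqrt{2 G} = \sqrt{2} \sqrt{G}$)
$\frac{1}{O{\left(278 \right)} - 63768} = \frac{1}{\sqrt{2} \sqrt{278} - 63768} = \frac{1}{2 \sqrt{139} - 63768} = \frac{1}{-63768 + 2 \sqrt{139}}$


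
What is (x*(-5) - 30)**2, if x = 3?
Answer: 2025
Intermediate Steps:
(x*(-5) - 30)**2 = (3*(-5) - 30)**2 = (-15 - 30)**2 = (-45)**2 = 2025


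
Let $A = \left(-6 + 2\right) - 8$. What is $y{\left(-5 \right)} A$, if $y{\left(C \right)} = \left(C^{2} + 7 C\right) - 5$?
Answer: $180$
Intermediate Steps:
$y{\left(C \right)} = -5 + C^{2} + 7 C$
$A = -12$ ($A = -4 - 8 = -12$)
$y{\left(-5 \right)} A = \left(-5 + \left(-5\right)^{2} + 7 \left(-5\right)\right) \left(-12\right) = \left(-5 + 25 - 35\right) \left(-12\right) = \left(-15\right) \left(-12\right) = 180$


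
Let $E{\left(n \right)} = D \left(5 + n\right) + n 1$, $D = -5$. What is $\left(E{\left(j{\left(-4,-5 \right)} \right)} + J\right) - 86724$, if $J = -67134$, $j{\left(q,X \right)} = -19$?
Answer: $-153807$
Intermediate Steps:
$E{\left(n \right)} = -25 - 4 n$ ($E{\left(n \right)} = - 5 \left(5 + n\right) + n 1 = \left(-25 - 5 n\right) + n = -25 - 4 n$)
$\left(E{\left(j{\left(-4,-5 \right)} \right)} + J\right) - 86724 = \left(\left(-25 - -76\right) - 67134\right) - 86724 = \left(\left(-25 + 76\right) - 67134\right) - 86724 = \left(51 - 67134\right) - 86724 = -67083 - 86724 = -153807$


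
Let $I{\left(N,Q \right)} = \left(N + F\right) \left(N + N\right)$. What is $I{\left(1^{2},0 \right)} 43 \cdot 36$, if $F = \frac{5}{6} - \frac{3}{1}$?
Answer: $-3612$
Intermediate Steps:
$F = - \frac{13}{6}$ ($F = 5 \cdot \frac{1}{6} - 3 = \frac{5}{6} - 3 = - \frac{13}{6} \approx -2.1667$)
$I{\left(N,Q \right)} = 2 N \left(- \frac{13}{6} + N\right)$ ($I{\left(N,Q \right)} = \left(N - \frac{13}{6}\right) \left(N + N\right) = \left(- \frac{13}{6} + N\right) 2 N = 2 N \left(- \frac{13}{6} + N\right)$)
$I{\left(1^{2},0 \right)} 43 \cdot 36 = \frac{1^{2} \left(-13 + 6 \cdot 1^{2}\right)}{3} \cdot 43 \cdot 36 = \frac{1}{3} \cdot 1 \left(-13 + 6 \cdot 1\right) 43 \cdot 36 = \frac{1}{3} \cdot 1 \left(-13 + 6\right) 43 \cdot 36 = \frac{1}{3} \cdot 1 \left(-7\right) 43 \cdot 36 = \left(- \frac{7}{3}\right) 43 \cdot 36 = \left(- \frac{301}{3}\right) 36 = -3612$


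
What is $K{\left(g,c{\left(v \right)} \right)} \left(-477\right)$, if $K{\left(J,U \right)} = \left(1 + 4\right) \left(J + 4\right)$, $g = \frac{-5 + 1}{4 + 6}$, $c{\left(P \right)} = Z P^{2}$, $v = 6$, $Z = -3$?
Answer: $-8586$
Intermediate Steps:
$c{\left(P \right)} = - 3 P^{2}$
$g = - \frac{2}{5}$ ($g = - \frac{4}{10} = \left(-4\right) \frac{1}{10} = - \frac{2}{5} \approx -0.4$)
$K{\left(J,U \right)} = 20 + 5 J$ ($K{\left(J,U \right)} = 5 \left(4 + J\right) = 20 + 5 J$)
$K{\left(g,c{\left(v \right)} \right)} \left(-477\right) = \left(20 + 5 \left(- \frac{2}{5}\right)\right) \left(-477\right) = \left(20 - 2\right) \left(-477\right) = 18 \left(-477\right) = -8586$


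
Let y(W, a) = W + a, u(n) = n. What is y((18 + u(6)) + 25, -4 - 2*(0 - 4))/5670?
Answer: 53/5670 ≈ 0.0093474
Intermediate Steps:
y((18 + u(6)) + 25, -4 - 2*(0 - 4))/5670 = (((18 + 6) + 25) + (-4 - 2*(0 - 4)))/5670 = ((24 + 25) + (-4 - 2*(-4)))*(1/5670) = (49 + (-4 + 8))*(1/5670) = (49 + 4)*(1/5670) = 53*(1/5670) = 53/5670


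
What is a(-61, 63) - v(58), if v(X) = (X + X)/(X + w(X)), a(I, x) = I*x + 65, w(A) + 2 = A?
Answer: -215404/57 ≈ -3779.0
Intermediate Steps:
w(A) = -2 + A
a(I, x) = 65 + I*x
v(X) = 2*X/(-2 + 2*X) (v(X) = (X + X)/(X + (-2 + X)) = (2*X)/(-2 + 2*X) = 2*X/(-2 + 2*X))
a(-61, 63) - v(58) = (65 - 61*63) - 58/(-1 + 58) = (65 - 3843) - 58/57 = -3778 - 58/57 = -215404/57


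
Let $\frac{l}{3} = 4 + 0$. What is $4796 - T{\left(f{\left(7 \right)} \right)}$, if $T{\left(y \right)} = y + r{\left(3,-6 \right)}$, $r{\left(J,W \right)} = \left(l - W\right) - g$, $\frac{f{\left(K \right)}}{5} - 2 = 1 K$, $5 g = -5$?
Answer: $4732$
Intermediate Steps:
$g = -1$ ($g = \frac{1}{5} \left(-5\right) = -1$)
$l = 12$ ($l = 3 \left(4 + 0\right) = 3 \cdot 4 = 12$)
$f{\left(K \right)} = 10 + 5 K$ ($f{\left(K \right)} = 10 + 5 \cdot 1 K = 10 + 5 K$)
$r{\left(J,W \right)} = 13 - W$ ($r{\left(J,W \right)} = \left(12 - W\right) - -1 = \left(12 - W\right) + 1 = 13 - W$)
$T{\left(y \right)} = 19 + y$ ($T{\left(y \right)} = y + \left(13 - -6\right) = y + \left(13 + 6\right) = y + 19 = 19 + y$)
$4796 - T{\left(f{\left(7 \right)} \right)} = 4796 - \left(19 + \left(10 + 5 \cdot 7\right)\right) = 4796 - \left(19 + \left(10 + 35\right)\right) = 4796 - \left(19 + 45\right) = 4796 - 64 = 4732$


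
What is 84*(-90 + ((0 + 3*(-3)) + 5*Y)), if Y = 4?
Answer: -6636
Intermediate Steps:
84*(-90 + ((0 + 3*(-3)) + 5*Y)) = 84*(-90 + ((0 + 3*(-3)) + 5*4)) = 84*(-90 + ((0 - 9) + 20)) = 84*(-90 + (-9 + 20)) = 84*(-90 + 11) = 84*(-79) = -6636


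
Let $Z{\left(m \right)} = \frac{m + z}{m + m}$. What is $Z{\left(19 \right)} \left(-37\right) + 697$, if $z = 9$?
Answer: $\frac{12725}{19} \approx 669.74$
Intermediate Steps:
$Z{\left(m \right)} = \frac{9 + m}{2 m}$ ($Z{\left(m \right)} = \frac{m + 9}{m + m} = \frac{9 + m}{2 m}$)
$Z{\left(19 \right)} \left(-37\right) + 697 = \frac{9 + 19}{2 \cdot 19} \left(-37\right) + 697 = \frac{1}{2} \cdot \frac{1}{19} \cdot 28 \left(-37\right) + 697 = \frac{14}{19} \left(-37\right) + 697 = - \frac{518}{19} + 697 = \frac{12725}{19}$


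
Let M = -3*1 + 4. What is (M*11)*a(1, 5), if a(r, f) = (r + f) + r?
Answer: 77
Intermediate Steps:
a(r, f) = f + 2*r (a(r, f) = (f + r) + r = f + 2*r)
M = 1 (M = -3 + 4 = 1)
(M*11)*a(1, 5) = (1*11)*(5 + 2*1) = 11*(5 + 2) = 11*7 = 77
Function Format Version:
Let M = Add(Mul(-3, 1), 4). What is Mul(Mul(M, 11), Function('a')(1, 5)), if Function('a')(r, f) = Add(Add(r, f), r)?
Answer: 77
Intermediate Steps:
Function('a')(r, f) = Add(f, Mul(2, r)) (Function('a')(r, f) = Add(Add(f, r), r) = Add(f, Mul(2, r)))
M = 1 (M = Add(-3, 4) = 1)
Mul(Mul(M, 11), Function('a')(1, 5)) = Mul(Mul(1, 11), Add(5, Mul(2, 1))) = Mul(11, Add(5, 2)) = Mul(11, 7) = 77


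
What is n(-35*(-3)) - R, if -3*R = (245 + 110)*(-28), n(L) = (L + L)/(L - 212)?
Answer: -1064210/321 ≈ -3315.3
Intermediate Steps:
n(L) = 2*L/(-212 + L) (n(L) = (2*L)/(-212 + L) = 2*L/(-212 + L))
R = 9940/3 (R = -(245 + 110)*(-28)/3 = -355*(-28)/3 = -1/3*(-9940) = 9940/3 ≈ 3313.3)
n(-35*(-3)) - R = 2*(-35*(-3))/(-212 - 35*(-3)) - 1*9940/3 = 2*105/(-212 + 105) - 9940/3 = 2*105/(-107) - 9940/3 = 2*105*(-1/107) - 9940/3 = -210/107 - 9940/3 = -1064210/321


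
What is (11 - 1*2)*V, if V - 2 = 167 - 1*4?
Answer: 1485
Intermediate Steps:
V = 165 (V = 2 + (167 - 1*4) = 2 + (167 - 4) = 2 + 163 = 165)
(11 - 1*2)*V = (11 - 1*2)*165 = (11 - 2)*165 = 9*165 = 1485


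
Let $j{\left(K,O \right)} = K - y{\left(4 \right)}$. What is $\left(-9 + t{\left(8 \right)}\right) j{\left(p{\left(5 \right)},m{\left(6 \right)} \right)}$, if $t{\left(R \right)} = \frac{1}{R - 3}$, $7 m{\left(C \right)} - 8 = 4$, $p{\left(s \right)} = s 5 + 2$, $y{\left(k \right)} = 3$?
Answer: $- \frac{1056}{5} \approx -211.2$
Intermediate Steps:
$p{\left(s \right)} = 2 + 5 s$ ($p{\left(s \right)} = 5 s + 2 = 2 + 5 s$)
$m{\left(C \right)} = \frac{12}{7}$ ($m{\left(C \right)} = \frac{8}{7} + \frac{1}{7} \cdot 4 = \frac{8}{7} + \frac{4}{7} = \frac{12}{7}$)
$j{\left(K,O \right)} = -3 + K$ ($j{\left(K,O \right)} = K - 3 = -3 + K$)
$t{\left(R \right)} = \frac{1}{-3 + R}$
$\left(-9 + t{\left(8 \right)}\right) j{\left(p{\left(5 \right)},m{\left(6 \right)} \right)} = \left(-9 + \frac{1}{-3 + 8}\right) \left(-3 + \left(2 + 5 \cdot 5\right)\right) = \left(-9 + \frac{1}{5}\right) \left(-3 + \left(2 + 25\right)\right) = \left(-9 + \frac{1}{5}\right) \left(-3 + 27\right) = \left(- \frac{44}{5}\right) 24 = - \frac{1056}{5}$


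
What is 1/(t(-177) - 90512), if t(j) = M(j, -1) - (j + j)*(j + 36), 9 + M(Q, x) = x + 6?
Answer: -1/140430 ≈ -7.1210e-6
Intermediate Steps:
M(Q, x) = -3 + x (M(Q, x) = -9 + (x + 6) = -9 + (6 + x) = -3 + x)
t(j) = -4 - 2*j*(36 + j) (t(j) = (-3 - 1) - (j + j)*(j + 36) = -4 - 2*j*(36 + j))
1/(t(-177) - 90512) = 1/((-4 - 72*(-177) - 2*(-177)²) - 90512) = 1/((-4 + 12744 - 2*31329) - 90512) = 1/((-4 + 12744 - 62658) - 90512) = 1/(-49918 - 90512) = 1/(-140430) = -1/140430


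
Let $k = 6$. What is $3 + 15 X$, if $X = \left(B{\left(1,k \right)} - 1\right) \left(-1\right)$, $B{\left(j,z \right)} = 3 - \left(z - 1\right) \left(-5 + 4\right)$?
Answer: $-102$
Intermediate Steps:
$B{\left(j,z \right)} = 2 + z$ ($B{\left(j,z \right)} = 3 - \left(-1 + z\right) \left(-1\right) = 3 - \left(1 - z\right) = 3 + \left(-1 + z\right) = 2 + z$)
$X = -7$ ($X = \left(\left(2 + 6\right) - 1\right) \left(-1\right) = \left(8 - 1\right) \left(-1\right) = 7 \left(-1\right) = -7$)
$3 + 15 X = 3 + 15 \left(-7\right) = 3 - 105 = -102$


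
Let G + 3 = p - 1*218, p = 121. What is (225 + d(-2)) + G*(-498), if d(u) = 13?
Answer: 50038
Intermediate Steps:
G = -100 (G = -3 + (121 - 1*218) = -3 + (121 - 218) = -3 - 97 = -100)
(225 + d(-2)) + G*(-498) = (225 + 13) - 100*(-498) = 238 + 49800 = 50038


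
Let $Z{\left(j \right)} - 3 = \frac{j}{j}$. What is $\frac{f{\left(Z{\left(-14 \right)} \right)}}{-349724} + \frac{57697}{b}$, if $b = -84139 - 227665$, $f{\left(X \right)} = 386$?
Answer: $- \frac{5074595493}{27261335524} \approx -0.18615$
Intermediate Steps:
$Z{\left(j \right)} = 4$ ($Z{\left(j \right)} = 3 + \frac{j}{j} = 3 + 1 = 4$)
$b = -311804$
$\frac{f{\left(Z{\left(-14 \right)} \right)}}{-349724} + \frac{57697}{b} = \frac{386}{-349724} + \frac{57697}{-311804} = 386 \left(- \frac{1}{349724}\right) + 57697 \left(- \frac{1}{311804}\right) = - \frac{193}{174862} - \frac{57697}{311804} = - \frac{5074595493}{27261335524}$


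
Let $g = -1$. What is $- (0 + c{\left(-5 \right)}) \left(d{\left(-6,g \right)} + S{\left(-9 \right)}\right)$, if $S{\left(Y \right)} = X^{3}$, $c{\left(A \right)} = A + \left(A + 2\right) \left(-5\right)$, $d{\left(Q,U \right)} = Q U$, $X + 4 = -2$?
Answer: $2100$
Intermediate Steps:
$X = -6$ ($X = -4 - 2 = -6$)
$c{\left(A \right)} = -10 - 4 A$ ($c{\left(A \right)} = A + \left(2 + A\right) \left(-5\right) = A - \left(10 + 5 A\right) = -10 - 4 A$)
$S{\left(Y \right)} = -216$ ($S{\left(Y \right)} = \left(-6\right)^{3} = -216$)
$- (0 + c{\left(-5 \right)}) \left(d{\left(-6,g \right)} + S{\left(-9 \right)}\right) = - (0 - -10) \left(\left(-6\right) \left(-1\right) - 216\right) = - (0 + \left(-10 + 20\right)) \left(6 - 216\right) = - (0 + 10) \left(-210\right) = \left(-1\right) 10 \left(-210\right) = \left(-10\right) \left(-210\right) = 2100$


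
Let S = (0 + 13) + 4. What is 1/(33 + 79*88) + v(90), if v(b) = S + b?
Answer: 747396/6985 ≈ 107.00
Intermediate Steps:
S = 17 (S = 13 + 4 = 17)
v(b) = 17 + b
1/(33 + 79*88) + v(90) = 1/(33 + 79*88) + (17 + 90) = 1/(33 + 6952) + 107 = 1/6985 + 107 = 747396/6985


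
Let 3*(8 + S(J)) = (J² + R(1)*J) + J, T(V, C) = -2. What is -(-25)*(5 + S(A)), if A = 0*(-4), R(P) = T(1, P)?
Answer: -75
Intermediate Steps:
R(P) = -2
A = 0
S(J) = -8 - J/3 + J²/3 (S(J) = -8 + ((J² - 2*J) + J)/3 = -8 + (J² - J)/3 = -8 + (-J/3 + J²/3) = -8 - J/3 + J²/3)
-(-25)*(5 + S(A)) = -(-25)*(5 + (-8 - ⅓*0 + (⅓)*0²)) = -(-25)*(5 + (-8 + 0 + (⅓)*0)) = -(-25)*(5 + (-8 + 0 + 0)) = -(-25)*(5 - 8) = -(-25)*(-3) = -25*3 = -75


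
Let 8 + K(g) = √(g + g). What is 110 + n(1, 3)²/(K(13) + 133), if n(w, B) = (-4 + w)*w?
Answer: 1717015/15599 - 9*√26/15599 ≈ 110.07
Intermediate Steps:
n(w, B) = w*(-4 + w)
K(g) = -8 + √2*√g (K(g) = -8 + √(g + g) = -8 + √(2*g) = -8 + √2*√g)
110 + n(1, 3)²/(K(13) + 133) = 110 + (1*(-4 + 1))²/((-8 + √2*√13) + 133) = 110 + (1*(-3))²/((-8 + √26) + 133) = 110 + (-3)²/(125 + √26) = 110 + 9/(125 + √26)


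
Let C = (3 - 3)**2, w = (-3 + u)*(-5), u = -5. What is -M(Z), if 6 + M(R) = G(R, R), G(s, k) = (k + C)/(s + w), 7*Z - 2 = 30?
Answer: 230/39 ≈ 5.8974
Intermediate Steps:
w = 40 (w = (-3 - 5)*(-5) = -8*(-5) = 40)
Z = 32/7 (Z = 2/7 + (1/7)*30 = 2/7 + 30/7 = 32/7 ≈ 4.5714)
C = 0 (C = 0**2 = 0)
G(s, k) = k/(40 + s) (G(s, k) = (k + 0)/(s + 40) = k/(40 + s))
M(R) = -6 + R/(40 + R)
-M(Z) = -5*(-48 - 1*32/7)/(40 + 32/7) = -5*(-48 - 32/7)/312/7 = -5*7*(-368)/(312*7) = -1*(-230/39) = 230/39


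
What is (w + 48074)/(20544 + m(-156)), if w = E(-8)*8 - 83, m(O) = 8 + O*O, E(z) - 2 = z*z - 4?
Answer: 48487/44888 ≈ 1.0802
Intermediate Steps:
E(z) = -2 + z**2 (E(z) = 2 + (z*z - 4) = 2 + (z**2 - 4) = 2 + (-4 + z**2) = -2 + z**2)
m(O) = 8 + O**2
w = 413 (w = (-2 + (-8)**2)*8 - 83 = (-2 + 64)*8 - 83 = 62*8 - 83 = 496 - 83 = 413)
(w + 48074)/(20544 + m(-156)) = (413 + 48074)/(20544 + (8 + (-156)**2)) = 48487/(20544 + (8 + 24336)) = 48487/(20544 + 24344) = 48487/44888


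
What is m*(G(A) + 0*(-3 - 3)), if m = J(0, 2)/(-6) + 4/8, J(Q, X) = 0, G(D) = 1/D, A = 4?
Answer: 1/8 ≈ 0.12500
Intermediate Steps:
m = 1/2 (m = 0/(-6) + 4/8 = 0*(-1/6) + 4*(1/8) = 0 + 1/2 = 1/2 ≈ 0.50000)
m*(G(A) + 0*(-3 - 3)) = (1/4 + 0*(-3 - 3))/2 = (1/4 + 0*(-6))/2 = (1/4 + 0)/2 = (1/2)*(1/4) = 1/8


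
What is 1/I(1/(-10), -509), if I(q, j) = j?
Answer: -1/509 ≈ -0.0019646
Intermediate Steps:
1/I(1/(-10), -509) = 1/(-509) = -1/509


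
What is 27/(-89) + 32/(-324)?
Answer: -2899/7209 ≈ -0.40214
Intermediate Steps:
27/(-89) + 32/(-324) = 27*(-1/89) + 32*(-1/324) = -27/89 - 8/81 = -2899/7209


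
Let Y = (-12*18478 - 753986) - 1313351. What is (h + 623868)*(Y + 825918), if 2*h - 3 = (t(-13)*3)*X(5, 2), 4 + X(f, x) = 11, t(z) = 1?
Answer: -912833141400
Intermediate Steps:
X(f, x) = 7 (X(f, x) = -4 + 11 = 7)
h = 12 (h = 3/2 + ((1*3)*7)/2 = 3/2 + (3*7)/2 = 3/2 + (1/2)*21 = 3/2 + 21/2 = 12)
Y = -2289073 (Y = (-221736 - 753986) - 1313351 = -975722 - 1313351 = -2289073)
(h + 623868)*(Y + 825918) = (12 + 623868)*(-2289073 + 825918) = 623880*(-1463155) = -912833141400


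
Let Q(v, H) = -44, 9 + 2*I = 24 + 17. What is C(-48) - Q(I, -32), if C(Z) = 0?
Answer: 44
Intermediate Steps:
I = 16 (I = -9/2 + (24 + 17)/2 = -9/2 + (1/2)*41 = -9/2 + 41/2 = 16)
C(-48) - Q(I, -32) = 0 - 1*(-44) = 0 + 44 = 44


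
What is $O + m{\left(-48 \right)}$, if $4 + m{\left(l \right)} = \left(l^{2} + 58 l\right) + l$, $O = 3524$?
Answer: $2992$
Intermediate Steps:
$m{\left(l \right)} = -4 + l^{2} + 59 l$ ($m{\left(l \right)} = -4 + \left(\left(l^{2} + 58 l\right) + l\right) = -4 + \left(l^{2} + 59 l\right) = -4 + l^{2} + 59 l$)
$O + m{\left(-48 \right)} = 3524 + \left(-4 + \left(-48\right)^{2} + 59 \left(-48\right)\right) = 3524 - 532 = 2992$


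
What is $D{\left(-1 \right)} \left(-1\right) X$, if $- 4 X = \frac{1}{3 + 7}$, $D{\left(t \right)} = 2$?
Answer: $\frac{1}{20} \approx 0.05$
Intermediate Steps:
$X = - \frac{1}{40}$ ($X = - \frac{1}{4 \left(3 + 7\right)} = - \frac{1}{4 \cdot 10} = \left(- \frac{1}{4}\right) \frac{1}{10} = - \frac{1}{40} \approx -0.025$)
$D{\left(-1 \right)} \left(-1\right) X = 2 \left(-1\right) \left(- \frac{1}{40}\right) = \left(-2\right) \left(- \frac{1}{40}\right) = \frac{1}{20}$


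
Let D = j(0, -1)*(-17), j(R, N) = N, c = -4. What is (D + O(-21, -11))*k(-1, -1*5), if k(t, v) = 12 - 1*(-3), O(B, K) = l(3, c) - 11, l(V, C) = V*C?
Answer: -90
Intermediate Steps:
l(V, C) = C*V
O(B, K) = -23 (O(B, K) = -4*3 - 11 = -12 - 11 = -23)
k(t, v) = 15 (k(t, v) = 12 + 3 = 15)
D = 17 (D = -1*(-17) = 17)
(D + O(-21, -11))*k(-1, -1*5) = (17 - 23)*15 = -6*15 = -90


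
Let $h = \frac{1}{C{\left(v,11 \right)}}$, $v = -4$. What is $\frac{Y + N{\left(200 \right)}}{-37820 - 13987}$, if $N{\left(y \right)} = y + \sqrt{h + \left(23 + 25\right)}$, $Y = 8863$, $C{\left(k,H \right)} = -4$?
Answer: $- \frac{3021}{17269} - \frac{\sqrt{191}}{103614} \approx -0.17507$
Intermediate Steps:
$h = - \frac{1}{4}$ ($h = \frac{1}{-4} = - \frac{1}{4} \approx -0.25$)
$N{\left(y \right)} = y + \frac{\sqrt{191}}{2}$ ($N{\left(y \right)} = y + \sqrt{- \frac{1}{4} + \left(23 + 25\right)} = y + \sqrt{- \frac{1}{4} + 48} = y + \sqrt{\frac{191}{4}} = y + \frac{\sqrt{191}}{2}$)
$\frac{Y + N{\left(200 \right)}}{-37820 - 13987} = \frac{8863 + \left(200 + \frac{\sqrt{191}}{2}\right)}{-37820 - 13987} = \frac{9063 + \frac{\sqrt{191}}{2}}{-51807} = \left(9063 + \frac{\sqrt{191}}{2}\right) \left(- \frac{1}{51807}\right) = - \frac{3021}{17269} - \frac{\sqrt{191}}{103614}$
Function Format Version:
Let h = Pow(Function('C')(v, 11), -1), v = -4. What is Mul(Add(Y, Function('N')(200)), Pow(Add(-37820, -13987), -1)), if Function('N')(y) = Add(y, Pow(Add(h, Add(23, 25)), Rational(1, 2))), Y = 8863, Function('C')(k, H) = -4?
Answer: Add(Rational(-3021, 17269), Mul(Rational(-1, 103614), Pow(191, Rational(1, 2)))) ≈ -0.17507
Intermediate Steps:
h = Rational(-1, 4) (h = Pow(-4, -1) = Rational(-1, 4) ≈ -0.25000)
Function('N')(y) = Add(y, Mul(Rational(1, 2), Pow(191, Rational(1, 2)))) (Function('N')(y) = Add(y, Pow(Add(Rational(-1, 4), Add(23, 25)), Rational(1, 2))) = Add(y, Pow(Add(Rational(-1, 4), 48), Rational(1, 2))) = Add(y, Pow(Rational(191, 4), Rational(1, 2))) = Add(y, Mul(Rational(1, 2), Pow(191, Rational(1, 2)))))
Mul(Add(Y, Function('N')(200)), Pow(Add(-37820, -13987), -1)) = Mul(Add(8863, Add(200, Mul(Rational(1, 2), Pow(191, Rational(1, 2))))), Pow(Add(-37820, -13987), -1)) = Mul(Add(9063, Mul(Rational(1, 2), Pow(191, Rational(1, 2)))), Pow(-51807, -1)) = Mul(Add(9063, Mul(Rational(1, 2), Pow(191, Rational(1, 2)))), Rational(-1, 51807)) = Add(Rational(-3021, 17269), Mul(Rational(-1, 103614), Pow(191, Rational(1, 2))))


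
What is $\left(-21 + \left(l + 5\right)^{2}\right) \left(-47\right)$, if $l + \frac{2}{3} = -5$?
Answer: $\frac{8695}{9} \approx 966.11$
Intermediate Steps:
$l = - \frac{17}{3}$ ($l = - \frac{2}{3} - 5 = - \frac{17}{3} \approx -5.6667$)
$\left(-21 + \left(l + 5\right)^{2}\right) \left(-47\right) = \left(-21 + \left(- \frac{17}{3} + 5\right)^{2}\right) \left(-47\right) = \left(-21 + \left(- \frac{2}{3}\right)^{2}\right) \left(-47\right) = \left(-21 + \frac{4}{9}\right) \left(-47\right) = \left(- \frac{185}{9}\right) \left(-47\right) = \frac{8695}{9}$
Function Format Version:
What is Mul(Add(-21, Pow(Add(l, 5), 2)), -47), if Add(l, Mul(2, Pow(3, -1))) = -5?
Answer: Rational(8695, 9) ≈ 966.11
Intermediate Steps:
l = Rational(-17, 3) (l = Add(Rational(-2, 3), -5) = Rational(-17, 3) ≈ -5.6667)
Mul(Add(-21, Pow(Add(l, 5), 2)), -47) = Mul(Add(-21, Pow(Add(Rational(-17, 3), 5), 2)), -47) = Mul(Add(-21, Pow(Rational(-2, 3), 2)), -47) = Mul(Add(-21, Rational(4, 9)), -47) = Mul(Rational(-185, 9), -47) = Rational(8695, 9)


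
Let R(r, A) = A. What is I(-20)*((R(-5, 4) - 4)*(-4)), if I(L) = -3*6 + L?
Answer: 0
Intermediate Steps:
I(L) = -18 + L
I(-20)*((R(-5, 4) - 4)*(-4)) = (-18 - 20)*((4 - 4)*(-4)) = -0*(-4) = -38*0 = 0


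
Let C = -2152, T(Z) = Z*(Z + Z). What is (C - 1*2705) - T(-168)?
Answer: -61305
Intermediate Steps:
T(Z) = 2*Z² (T(Z) = Z*(2*Z) = 2*Z²)
(C - 1*2705) - T(-168) = (-2152 - 1*2705) - 2*(-168)² = (-2152 - 2705) - 2*28224 = -4857 - 1*56448 = -4857 - 56448 = -61305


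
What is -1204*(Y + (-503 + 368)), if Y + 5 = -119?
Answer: 311836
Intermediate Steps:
Y = -124 (Y = -5 - 119 = -124)
-1204*(Y + (-503 + 368)) = -1204*(-124 + (-503 + 368)) = -1204*(-124 - 135) = -1204*(-259) = 311836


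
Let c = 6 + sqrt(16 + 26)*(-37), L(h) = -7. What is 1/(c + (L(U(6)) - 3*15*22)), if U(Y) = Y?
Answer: -991/924583 + 37*sqrt(42)/924583 ≈ -0.00081249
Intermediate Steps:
c = 6 - 37*sqrt(42) (c = 6 + sqrt(42)*(-37) = 6 - 37*sqrt(42) ≈ -233.79)
1/(c + (L(U(6)) - 3*15*22)) = 1/((6 - 37*sqrt(42)) + (-7 - 3*15*22)) = 1/((6 - 37*sqrt(42)) + (-7 - 45*22)) = 1/((6 - 37*sqrt(42)) + (-7 - 990)) = 1/((6 - 37*sqrt(42)) - 997) = 1/(-991 - 37*sqrt(42))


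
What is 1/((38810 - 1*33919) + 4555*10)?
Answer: 1/50441 ≈ 1.9825e-5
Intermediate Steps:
1/((38810 - 1*33919) + 4555*10) = 1/((38810 - 33919) + 45550) = 1/(4891 + 45550) = 1/50441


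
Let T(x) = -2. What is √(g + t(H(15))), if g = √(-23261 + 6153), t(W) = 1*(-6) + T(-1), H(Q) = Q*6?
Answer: √(-8 + 2*I*√4277) ≈ 7.8435 + 8.3379*I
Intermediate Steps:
H(Q) = 6*Q
t(W) = -8 (t(W) = 1*(-6) - 2 = -6 - 2 = -8)
g = 2*I*√4277 (g = √(-17108) = 2*I*√4277 ≈ 130.8*I)
√(g + t(H(15))) = √(2*I*√4277 - 8) = √(-8 + 2*I*√4277)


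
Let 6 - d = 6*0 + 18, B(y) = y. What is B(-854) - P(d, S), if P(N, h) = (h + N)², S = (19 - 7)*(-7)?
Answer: -10070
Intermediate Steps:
S = -84 (S = 12*(-7) = -84)
d = -12 (d = 6 - (6*0 + 18) = 6 - (0 + 18) = 6 - 1*18 = 6 - 18 = -12)
P(N, h) = (N + h)²
B(-854) - P(d, S) = -854 - (-12 - 84)² = -854 - 1*(-96)² = -854 - 1*9216 = -854 - 9216 = -10070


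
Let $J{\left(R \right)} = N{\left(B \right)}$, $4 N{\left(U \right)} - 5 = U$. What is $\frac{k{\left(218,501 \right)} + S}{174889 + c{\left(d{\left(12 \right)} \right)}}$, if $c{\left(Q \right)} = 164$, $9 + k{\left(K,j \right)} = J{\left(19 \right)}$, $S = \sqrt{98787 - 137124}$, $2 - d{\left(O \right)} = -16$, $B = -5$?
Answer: $- \frac{3}{58351} + \frac{i \sqrt{38337}}{175053} \approx -5.1413 \cdot 10^{-5} + 0.0011185 i$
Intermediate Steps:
$d{\left(O \right)} = 18$ ($d{\left(O \right)} = 2 - -16 = 2 + 16 = 18$)
$S = i \sqrt{38337}$ ($S = \sqrt{-38337} = i \sqrt{38337} \approx 195.8 i$)
$N{\left(U \right)} = \frac{5}{4} + \frac{U}{4}$
$J{\left(R \right)} = 0$ ($J{\left(R \right)} = \frac{5}{4} + \frac{1}{4} \left(-5\right) = \frac{5}{4} - \frac{5}{4} = 0$)
$k{\left(K,j \right)} = -9$ ($k{\left(K,j \right)} = -9 + 0 = -9$)
$\frac{k{\left(218,501 \right)} + S}{174889 + c{\left(d{\left(12 \right)} \right)}} = \frac{-9 + i \sqrt{38337}}{174889 + 164} = \frac{-9 + i \sqrt{38337}}{175053} = \left(-9 + i \sqrt{38337}\right) \frac{1}{175053} = - \frac{3}{58351} + \frac{i \sqrt{38337}}{175053}$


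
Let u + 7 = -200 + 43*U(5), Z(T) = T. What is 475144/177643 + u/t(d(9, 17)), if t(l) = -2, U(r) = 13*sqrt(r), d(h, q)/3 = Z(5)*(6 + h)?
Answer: 37722389/355286 - 559*sqrt(5)/2 ≈ -518.81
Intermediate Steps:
d(h, q) = 90 + 15*h (d(h, q) = 3*(5*(6 + h)) = 3*(30 + 5*h) = 90 + 15*h)
u = -207 + 559*sqrt(5) (u = -7 + (-200 + 43*(13*sqrt(5))) = -7 + (-200 + 559*sqrt(5)) = -207 + 559*sqrt(5) ≈ 1043.0)
475144/177643 + u/t(d(9, 17)) = 475144/177643 + (-207 + 559*sqrt(5))/(-2) = 475144*(1/177643) + (-207 + 559*sqrt(5))*(-1/2) = 475144/177643 + (207/2 - 559*sqrt(5)/2) = 37722389/355286 - 559*sqrt(5)/2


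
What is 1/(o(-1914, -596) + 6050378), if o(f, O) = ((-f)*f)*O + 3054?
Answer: 1/2189437448 ≈ 4.5674e-10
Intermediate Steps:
o(f, O) = 3054 - O*f² (o(f, O) = (-f²)*O + 3054 = -O*f² + 3054 = 3054 - O*f²)
1/(o(-1914, -596) + 6050378) = 1/((3054 - 1*(-596)*(-1914)²) + 6050378) = 1/((3054 - 1*(-596)*3663396) + 6050378) = 1/((3054 + 2183384016) + 6050378) = 1/(2183387070 + 6050378) = 1/2189437448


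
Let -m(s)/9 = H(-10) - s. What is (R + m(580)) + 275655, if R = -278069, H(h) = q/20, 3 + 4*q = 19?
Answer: 14021/5 ≈ 2804.2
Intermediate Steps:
q = 4 (q = -¾ + (¼)*19 = -¾ + 19/4 = 4)
H(h) = ⅕ (H(h) = 4/20 = 4*(1/20) = ⅕)
m(s) = -9/5 + 9*s (m(s) = -9*(⅕ - s) = -9/5 + 9*s)
(R + m(580)) + 275655 = (-278069 + (-9/5 + 9*580)) + 275655 = (-278069 + (-9/5 + 5220)) + 275655 = (-278069 + 26091/5) + 275655 = -1364254/5 + 275655 = 14021/5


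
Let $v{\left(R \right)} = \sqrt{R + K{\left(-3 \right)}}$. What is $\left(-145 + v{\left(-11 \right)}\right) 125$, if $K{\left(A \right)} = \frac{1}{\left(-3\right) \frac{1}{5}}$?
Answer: $-18125 + \frac{125 i \sqrt{114}}{3} \approx -18125.0 + 444.88 i$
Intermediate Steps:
$K{\left(A \right)} = - \frac{5}{3}$ ($K{\left(A \right)} = \frac{1}{\left(-3\right) \frac{1}{5}} = \frac{1}{- \frac{3}{5}} = - \frac{5}{3}$)
$v{\left(R \right)} = \sqrt{- \frac{5}{3} + R}$ ($v{\left(R \right)} = \sqrt{R - \frac{5}{3}} = \sqrt{- \frac{5}{3} + R}$)
$\left(-145 + v{\left(-11 \right)}\right) 125 = \left(-145 + \frac{\sqrt{-15 + 9 \left(-11\right)}}{3}\right) 125 = \left(-145 + \frac{\sqrt{-15 - 99}}{3}\right) 125 = \left(-145 + \frac{\sqrt{-114}}{3}\right) 125 = \left(-145 + \frac{i \sqrt{114}}{3}\right) 125 = -18125 + \frac{125 i \sqrt{114}}{3}$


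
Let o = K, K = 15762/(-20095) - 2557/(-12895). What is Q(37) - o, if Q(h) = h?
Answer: 389579760/10365001 ≈ 37.586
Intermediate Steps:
K = -6074723/10365001 (K = 15762*(-1/20095) - 2557*(-1/12895) = -15762/20095 + 2557/12895 = -6074723/10365001 ≈ -0.58608)
o = -6074723/10365001 ≈ -0.58608
Q(37) - o = 37 - 1*(-6074723/10365001) = 37 + 6074723/10365001 = 389579760/10365001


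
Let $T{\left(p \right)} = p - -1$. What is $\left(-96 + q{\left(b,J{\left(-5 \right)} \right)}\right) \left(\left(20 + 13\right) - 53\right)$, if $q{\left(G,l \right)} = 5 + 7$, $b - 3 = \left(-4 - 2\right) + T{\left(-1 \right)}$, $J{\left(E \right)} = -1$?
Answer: $1680$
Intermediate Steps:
$T{\left(p \right)} = 1 + p$ ($T{\left(p \right)} = p + 1 = 1 + p$)
$b = -3$ ($b = 3 + \left(\left(-4 - 2\right) + \left(1 - 1\right)\right) = 3 + \left(-6 + 0\right) = 3 - 6 = -3$)
$q{\left(G,l \right)} = 12$
$\left(-96 + q{\left(b,J{\left(-5 \right)} \right)}\right) \left(\left(20 + 13\right) - 53\right) = \left(-96 + 12\right) \left(\left(20 + 13\right) - 53\right) = - 84 \left(33 - 53\right) = \left(-84\right) \left(-20\right) = 1680$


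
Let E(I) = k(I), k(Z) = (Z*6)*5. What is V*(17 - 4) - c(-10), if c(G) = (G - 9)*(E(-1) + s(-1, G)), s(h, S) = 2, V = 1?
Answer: -519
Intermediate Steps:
k(Z) = 30*Z (k(Z) = (6*Z)*5 = 30*Z)
E(I) = 30*I
c(G) = 252 - 28*G (c(G) = (G - 9)*(30*(-1) + 2) = (-9 + G)*(-30 + 2) = (-9 + G)*(-28) = 252 - 28*G)
V*(17 - 4) - c(-10) = 1*(17 - 4) - (252 - 28*(-10)) = 1*13 - (252 + 280) = 13 - 1*532 = 13 - 532 = -519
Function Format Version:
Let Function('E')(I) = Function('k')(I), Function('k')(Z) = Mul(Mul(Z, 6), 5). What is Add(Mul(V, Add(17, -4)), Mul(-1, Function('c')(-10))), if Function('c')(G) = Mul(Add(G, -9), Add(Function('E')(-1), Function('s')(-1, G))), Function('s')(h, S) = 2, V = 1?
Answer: -519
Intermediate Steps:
Function('k')(Z) = Mul(30, Z) (Function('k')(Z) = Mul(Mul(6, Z), 5) = Mul(30, Z))
Function('E')(I) = Mul(30, I)
Function('c')(G) = Add(252, Mul(-28, G)) (Function('c')(G) = Mul(Add(G, -9), Add(Mul(30, -1), 2)) = Mul(Add(-9, G), Add(-30, 2)) = Mul(Add(-9, G), -28) = Add(252, Mul(-28, G)))
Add(Mul(V, Add(17, -4)), Mul(-1, Function('c')(-10))) = Add(Mul(1, Add(17, -4)), Mul(-1, Add(252, Mul(-28, -10)))) = Add(Mul(1, 13), Mul(-1, Add(252, 280))) = Add(13, Mul(-1, 532)) = Add(13, -532) = -519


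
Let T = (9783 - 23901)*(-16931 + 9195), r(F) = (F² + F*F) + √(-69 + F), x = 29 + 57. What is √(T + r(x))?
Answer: √(109231640 + √17) ≈ 10451.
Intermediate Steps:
x = 86
r(F) = √(-69 + F) + 2*F² (r(F) = (F² + F²) + √(-69 + F) = 2*F² + √(-69 + F) = √(-69 + F) + 2*F²)
T = 109216848 (T = -14118*(-7736) = 109216848)
√(T + r(x)) = √(109216848 + (√(-69 + 86) + 2*86²)) = √(109216848 + (√17 + 2*7396)) = √(109216848 + (√17 + 14792)) = √(109216848 + (14792 + √17)) = √(109231640 + √17)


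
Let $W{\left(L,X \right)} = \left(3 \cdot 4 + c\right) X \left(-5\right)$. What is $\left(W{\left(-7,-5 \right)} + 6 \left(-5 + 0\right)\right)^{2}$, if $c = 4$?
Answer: $136900$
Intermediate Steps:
$W{\left(L,X \right)} = - 80 X$ ($W{\left(L,X \right)} = \left(3 \cdot 4 + 4\right) X \left(-5\right) = \left(12 + 4\right) X \left(-5\right) = 16 X \left(-5\right) = - 80 X$)
$\left(W{\left(-7,-5 \right)} + 6 \left(-5 + 0\right)\right)^{2} = \left(\left(-80\right) \left(-5\right) + 6 \left(-5 + 0\right)\right)^{2} = \left(400 + 6 \left(-5\right)\right)^{2} = \left(400 - 30\right)^{2} = 370^{2} = 136900$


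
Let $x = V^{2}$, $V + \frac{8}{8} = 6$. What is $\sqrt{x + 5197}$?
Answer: $\sqrt{5222} \approx 72.263$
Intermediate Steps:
$V = 5$ ($V = -1 + 6 = 5$)
$x = 25$ ($x = 5^{2} = 25$)
$\sqrt{x + 5197} = \sqrt{25 + 5197} = \sqrt{5222}$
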